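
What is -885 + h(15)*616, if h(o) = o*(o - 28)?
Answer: -121005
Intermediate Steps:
h(o) = o*(-28 + o)
-885 + h(15)*616 = -885 + (15*(-28 + 15))*616 = -885 + (15*(-13))*616 = -885 - 195*616 = -885 - 120120 = -121005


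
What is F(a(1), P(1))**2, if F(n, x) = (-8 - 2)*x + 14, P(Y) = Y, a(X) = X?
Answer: 16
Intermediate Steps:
F(n, x) = 14 - 10*x (F(n, x) = -10*x + 14 = 14 - 10*x)
F(a(1), P(1))**2 = (14 - 10*1)**2 = (14 - 10)**2 = 4**2 = 16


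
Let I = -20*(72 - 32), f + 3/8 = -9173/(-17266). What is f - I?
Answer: 55261993/69064 ≈ 800.16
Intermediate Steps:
f = 10793/69064 (f = -3/8 - 9173/(-17266) = -3/8 - 9173*(-1/17266) = -3/8 + 9173/17266 = 10793/69064 ≈ 0.15628)
I = -800 (I = -20*40 = -800)
f - I = 10793/69064 - 1*(-800) = 10793/69064 + 800 = 55261993/69064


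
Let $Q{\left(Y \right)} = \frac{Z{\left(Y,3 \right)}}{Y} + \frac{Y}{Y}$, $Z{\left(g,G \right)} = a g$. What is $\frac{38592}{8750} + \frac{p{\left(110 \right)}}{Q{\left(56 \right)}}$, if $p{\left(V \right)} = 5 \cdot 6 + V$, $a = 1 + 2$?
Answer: $\frac{172421}{4375} \approx 39.411$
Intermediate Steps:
$a = 3$
$Z{\left(g,G \right)} = 3 g$
$Q{\left(Y \right)} = 4$ ($Q{\left(Y \right)} = \frac{3 Y}{Y} + \frac{Y}{Y} = 3 + 1 = 4$)
$p{\left(V \right)} = 30 + V$
$\frac{38592}{8750} + \frac{p{\left(110 \right)}}{Q{\left(56 \right)}} = \frac{38592}{8750} + \frac{30 + 110}{4} = 38592 \cdot \frac{1}{8750} + 140 \cdot \frac{1}{4} = \frac{19296}{4375} + 35 = \frac{172421}{4375}$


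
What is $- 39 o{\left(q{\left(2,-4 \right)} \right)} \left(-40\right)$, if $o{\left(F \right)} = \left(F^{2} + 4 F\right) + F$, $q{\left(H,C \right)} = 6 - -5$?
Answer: $274560$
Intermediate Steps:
$q{\left(H,C \right)} = 11$ ($q{\left(H,C \right)} = 6 + 5 = 11$)
$o{\left(F \right)} = F^{2} + 5 F$
$- 39 o{\left(q{\left(2,-4 \right)} \right)} \left(-40\right) = - 39 \cdot 11 \left(5 + 11\right) \left(-40\right) = - 39 \cdot 11 \cdot 16 \left(-40\right) = \left(-39\right) 176 \left(-40\right) = \left(-6864\right) \left(-40\right) = 274560$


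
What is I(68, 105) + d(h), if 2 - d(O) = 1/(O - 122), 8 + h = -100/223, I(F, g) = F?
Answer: 2036523/29090 ≈ 70.008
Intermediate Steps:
h = -1884/223 (h = -8 - 100/223 = -1884/223 ≈ -8.4484)
d(O) = 2 - 1/(-122 + O) (d(O) = 2 - 1/(O - 122) = 2 - 1/(-122 + O))
I(68, 105) + d(h) = 68 + (-245 + 2*(-1884/223))/(-122 - 1884/223) = 68 + (-245 - 3768/223)/(-29090/223) = 68 - 223/29090*(-58403/223) = 68 + 58403/29090 = 2036523/29090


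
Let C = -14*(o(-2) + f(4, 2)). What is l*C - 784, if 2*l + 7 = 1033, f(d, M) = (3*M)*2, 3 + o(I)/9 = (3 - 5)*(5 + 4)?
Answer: 1270430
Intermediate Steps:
o(I) = -189 (o(I) = -27 + 9*((3 - 5)*(5 + 4)) = -27 + 9*(-2*9) = -27 + 9*(-18) = -27 - 162 = -189)
f(d, M) = 6*M
l = 513 (l = -7/2 + (½)*1033 = -7/2 + 1033/2 = 513)
C = 2478 (C = -14*(-189 + 6*2) = -14*(-189 + 12) = -14*(-177) = 2478)
l*C - 784 = 513*2478 - 784 = 1271214 - 784 = 1270430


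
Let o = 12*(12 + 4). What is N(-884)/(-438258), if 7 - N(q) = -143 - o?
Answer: -57/73043 ≈ -0.00078036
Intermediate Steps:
o = 192 (o = 12*16 = 192)
N(q) = 342 (N(q) = 7 - (-143 - 1*192) = 7 - (-143 - 192) = 7 - 1*(-335) = 7 + 335 = 342)
N(-884)/(-438258) = 342/(-438258) = 342*(-1/438258) = -57/73043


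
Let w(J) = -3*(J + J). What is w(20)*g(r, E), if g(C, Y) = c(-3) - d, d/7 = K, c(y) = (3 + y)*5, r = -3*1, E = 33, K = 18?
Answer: 15120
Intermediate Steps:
w(J) = -6*J
r = -3
c(y) = 15 + 5*y
d = 126 (d = 7*18 = 126)
g(C, Y) = -126 (g(C, Y) = (15 + 5*(-3)) - 1*126 = (15 - 15) - 126 = 0 - 126 = -126)
w(20)*g(r, E) = -6*20*(-126) = -120*(-126) = 15120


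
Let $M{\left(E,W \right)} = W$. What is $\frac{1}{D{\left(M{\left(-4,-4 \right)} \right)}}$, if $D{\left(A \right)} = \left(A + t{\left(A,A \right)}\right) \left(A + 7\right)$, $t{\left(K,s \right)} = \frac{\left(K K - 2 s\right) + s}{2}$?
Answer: $\frac{1}{18} \approx 0.055556$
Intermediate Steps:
$t{\left(K,s \right)} = \frac{K^{2}}{2} - \frac{s}{2}$ ($t{\left(K,s \right)} = \left(\left(K^{2} - 2 s\right) + s\right) \frac{1}{2} = \left(K^{2} - s\right) \frac{1}{2} = \frac{K^{2}}{2} - \frac{s}{2}$)
$D{\left(A \right)} = \left(7 + A\right) \left(\frac{A}{2} + \frac{A^{2}}{2}\right)$ ($D{\left(A \right)} = \left(A + \left(\frac{A^{2}}{2} - \frac{A}{2}\right)\right) \left(A + 7\right) = \left(\frac{A}{2} + \frac{A^{2}}{2}\right) \left(7 + A\right) = \left(7 + A\right) \left(\frac{A}{2} + \frac{A^{2}}{2}\right)$)
$\frac{1}{D{\left(M{\left(-4,-4 \right)} \right)}} = \frac{1}{\frac{1}{2} \left(-4\right) \left(7 + \left(-4\right)^{2} + 8 \left(-4\right)\right)} = \frac{1}{\frac{1}{2} \left(-4\right) \left(7 + 16 - 32\right)} = \frac{1}{\frac{1}{2} \left(-4\right) \left(-9\right)} = \frac{1}{18}$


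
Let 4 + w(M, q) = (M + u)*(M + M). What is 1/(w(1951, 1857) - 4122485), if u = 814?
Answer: 1/6666541 ≈ 1.5000e-7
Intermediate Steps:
w(M, q) = -4 + 2*M*(814 + M) (w(M, q) = -4 + (M + 814)*(M + M) = -4 + (814 + M)*(2*M) = -4 + 2*M*(814 + M))
1/(w(1951, 1857) - 4122485) = 1/((-4 + 2*1951² + 1628*1951) - 4122485) = 1/((-4 + 2*3806401 + 3176228) - 4122485) = 1/((-4 + 7612802 + 3176228) - 4122485) = 1/(10789026 - 4122485) = 1/6666541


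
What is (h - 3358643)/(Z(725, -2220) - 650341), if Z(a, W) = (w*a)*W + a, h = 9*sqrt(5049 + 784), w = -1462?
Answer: -3358643/2352439384 + 9*sqrt(5833)/2352439384 ≈ -0.0014274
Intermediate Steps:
h = 9*sqrt(5833) ≈ 687.37
Z(a, W) = a - 1462*W*a (Z(a, W) = (-1462*a)*W + a = -1462*W*a + a = a - 1462*W*a)
(h - 3358643)/(Z(725, -2220) - 650341) = (9*sqrt(5833) - 3358643)/(725*(1 - 1462*(-2220)) - 650341) = (-3358643 + 9*sqrt(5833))/(725*(1 + 3245640) - 650341) = (-3358643 + 9*sqrt(5833))/(725*3245641 - 650341) = (-3358643 + 9*sqrt(5833))/(2353089725 - 650341) = (-3358643 + 9*sqrt(5833))/2352439384 = (-3358643 + 9*sqrt(5833))*(1/2352439384) = -3358643/2352439384 + 9*sqrt(5833)/2352439384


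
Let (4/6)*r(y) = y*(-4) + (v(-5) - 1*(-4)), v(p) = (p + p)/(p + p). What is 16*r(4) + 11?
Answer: -253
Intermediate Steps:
v(p) = 1 (v(p) = (2*p)/((2*p)) = (2*p)*(1/(2*p)) = 1)
r(y) = 15/2 - 6*y (r(y) = 3*(y*(-4) + (1 - 1*(-4)))/2 = 3*(-4*y + (1 + 4))/2 = 3*(-4*y + 5)/2 = 3*(5 - 4*y)/2 = 15/2 - 6*y)
16*r(4) + 11 = 16*(15/2 - 6*4) + 11 = 16*(15/2 - 24) + 11 = 16*(-33/2) + 11 = -264 + 11 = -253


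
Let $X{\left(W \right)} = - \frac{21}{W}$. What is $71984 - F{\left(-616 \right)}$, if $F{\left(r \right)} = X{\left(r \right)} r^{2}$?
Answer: $59048$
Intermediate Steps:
$F{\left(r \right)} = - 21 r$ ($F{\left(r \right)} = - \frac{21}{r} r^{2} = - 21 r$)
$71984 - F{\left(-616 \right)} = 71984 - \left(-21\right) \left(-616\right) = 71984 - 12936 = 59048$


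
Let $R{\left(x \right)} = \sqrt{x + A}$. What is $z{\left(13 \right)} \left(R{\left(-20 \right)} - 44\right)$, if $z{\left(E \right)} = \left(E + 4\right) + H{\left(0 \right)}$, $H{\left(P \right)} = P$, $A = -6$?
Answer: $-748 + 17 i \sqrt{26} \approx -748.0 + 86.683 i$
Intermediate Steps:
$z{\left(E \right)} = 4 + E$ ($z{\left(E \right)} = \left(E + 4\right) + 0 = \left(4 + E\right) + 0 = 4 + E$)
$R{\left(x \right)} = \sqrt{-6 + x}$ ($R{\left(x \right)} = \sqrt{x - 6} = \sqrt{-6 + x}$)
$z{\left(13 \right)} \left(R{\left(-20 \right)} - 44\right) = \left(4 + 13\right) \left(\sqrt{-6 - 20} - 44\right) = 17 \left(\sqrt{-26} - 44\right) = 17 \left(i \sqrt{26} - 44\right) = 17 \left(-44 + i \sqrt{26}\right) = -748 + 17 i \sqrt{26}$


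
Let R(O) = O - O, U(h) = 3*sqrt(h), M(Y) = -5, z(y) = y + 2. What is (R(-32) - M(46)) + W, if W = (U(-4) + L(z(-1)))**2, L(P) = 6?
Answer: 5 + 72*I ≈ 5.0 + 72.0*I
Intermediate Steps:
z(y) = 2 + y
R(O) = 0
W = (6 + 6*I)**2 (W = (3*sqrt(-4) + 6)**2 = (3*(2*I) + 6)**2 = (6*I + 6)**2 = (6 + 6*I)**2 ≈ 72.0*I)
(R(-32) - M(46)) + W = (0 - 1*(-5)) + 72*I = (0 + 5) + 72*I = 5 + 72*I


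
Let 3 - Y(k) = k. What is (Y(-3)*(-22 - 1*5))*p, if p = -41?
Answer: 6642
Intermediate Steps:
Y(k) = 3 - k
(Y(-3)*(-22 - 1*5))*p = ((3 - 1*(-3))*(-22 - 1*5))*(-41) = ((3 + 3)*(-22 - 5))*(-41) = (6*(-27))*(-41) = -162*(-41) = 6642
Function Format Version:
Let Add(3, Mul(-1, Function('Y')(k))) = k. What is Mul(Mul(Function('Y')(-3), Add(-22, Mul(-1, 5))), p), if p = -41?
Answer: 6642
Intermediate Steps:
Function('Y')(k) = Add(3, Mul(-1, k))
Mul(Mul(Function('Y')(-3), Add(-22, Mul(-1, 5))), p) = Mul(Mul(Add(3, Mul(-1, -3)), Add(-22, Mul(-1, 5))), -41) = Mul(Mul(Add(3, 3), Add(-22, -5)), -41) = Mul(Mul(6, -27), -41) = Mul(-162, -41) = 6642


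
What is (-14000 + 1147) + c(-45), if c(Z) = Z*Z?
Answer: -10828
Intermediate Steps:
c(Z) = Z²
(-14000 + 1147) + c(-45) = (-14000 + 1147) + (-45)² = -12853 + 2025 = -10828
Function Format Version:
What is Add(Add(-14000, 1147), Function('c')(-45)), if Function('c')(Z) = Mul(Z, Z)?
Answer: -10828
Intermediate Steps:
Function('c')(Z) = Pow(Z, 2)
Add(Add(-14000, 1147), Function('c')(-45)) = Add(Add(-14000, 1147), Pow(-45, 2)) = Add(-12853, 2025) = -10828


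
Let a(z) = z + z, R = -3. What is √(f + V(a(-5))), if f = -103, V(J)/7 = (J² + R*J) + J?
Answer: √737 ≈ 27.148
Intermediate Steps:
a(z) = 2*z
V(J) = -14*J + 7*J² (V(J) = 7*((J² - 3*J) + J) = 7*(J² - 2*J) = -14*J + 7*J²)
√(f + V(a(-5))) = √(-103 + 7*(2*(-5))*(-2 + 2*(-5))) = √(-103 + 7*(-10)*(-2 - 10)) = √(-103 + 7*(-10)*(-12)) = √(-103 + 840) = √737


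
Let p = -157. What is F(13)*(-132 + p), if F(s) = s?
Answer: -3757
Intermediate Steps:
F(13)*(-132 + p) = 13*(-132 - 157) = 13*(-289) = -3757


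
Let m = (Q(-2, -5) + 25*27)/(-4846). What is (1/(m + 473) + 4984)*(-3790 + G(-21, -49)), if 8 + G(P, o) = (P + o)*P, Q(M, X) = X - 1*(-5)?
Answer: -26587520242704/2291483 ≈ -1.1603e+7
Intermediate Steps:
Q(M, X) = 5 + X (Q(M, X) = X + 5 = 5 + X)
G(P, o) = -8 + P*(P + o) (G(P, o) = -8 + (P + o)*P = -8 + P*(P + o))
m = -675/4846 (m = ((5 - 5) + 25*27)/(-4846) = (0 + 675)*(-1/4846) = 675*(-1/4846) = -675/4846 ≈ -0.13929)
(1/(m + 473) + 4984)*(-3790 + G(-21, -49)) = (1/(-675/4846 + 473) + 4984)*(-3790 + (-8 + (-21)² - 21*(-49))) = (1/(2291483/4846) + 4984)*(-3790 + (-8 + 441 + 1029)) = (4846/2291483 + 4984)*(-3790 + 1462) = (11420756118/2291483)*(-2328) = -26587520242704/2291483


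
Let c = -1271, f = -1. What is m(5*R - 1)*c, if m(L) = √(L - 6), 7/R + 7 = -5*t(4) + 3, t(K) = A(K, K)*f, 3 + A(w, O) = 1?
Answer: -1271*I*√38/2 ≈ -3917.5*I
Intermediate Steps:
A(w, O) = -2 (A(w, O) = -3 + 1 = -2)
t(K) = 2 (t(K) = -2*(-1) = 2)
R = -½ (R = 7/(-7 + (-5*2 + 3)) = 7/(-7 + (-10 + 3)) = 7/(-7 - 7) = 7/(-14) = 7*(-1/14) = -½ ≈ -0.50000)
m(L) = √(-6 + L)
m(5*R - 1)*c = √(-6 + (5*(-½) - 1))*(-1271) = √(-6 + (-5/2 - 1))*(-1271) = √(-6 - 7/2)*(-1271) = √(-19/2)*(-1271) = (I*√38/2)*(-1271) = -1271*I*√38/2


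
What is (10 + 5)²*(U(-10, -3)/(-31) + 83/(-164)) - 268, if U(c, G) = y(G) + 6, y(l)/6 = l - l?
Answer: -2162837/5084 ≈ -425.42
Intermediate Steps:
y(l) = 0 (y(l) = 6*(l - l) = 6*0 = 0)
U(c, G) = 6 (U(c, G) = 0 + 6 = 6)
(10 + 5)²*(U(-10, -3)/(-31) + 83/(-164)) - 268 = (10 + 5)²*(6/(-31) + 83/(-164)) - 268 = 15²*(6*(-1/31) + 83*(-1/164)) - 268 = 225*(-6/31 - 83/164) - 268 = 225*(-3557/5084) - 268 = -800325/5084 - 268 = -2162837/5084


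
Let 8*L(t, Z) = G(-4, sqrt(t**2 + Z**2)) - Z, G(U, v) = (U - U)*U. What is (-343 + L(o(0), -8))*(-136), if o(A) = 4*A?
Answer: 46512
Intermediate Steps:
G(U, v) = 0 (G(U, v) = 0*U = 0)
L(t, Z) = -Z/8 (L(t, Z) = (0 - Z)/8 = (-Z)/8 = -Z/8)
(-343 + L(o(0), -8))*(-136) = (-343 - 1/8*(-8))*(-136) = (-343 + 1)*(-136) = -342*(-136) = 46512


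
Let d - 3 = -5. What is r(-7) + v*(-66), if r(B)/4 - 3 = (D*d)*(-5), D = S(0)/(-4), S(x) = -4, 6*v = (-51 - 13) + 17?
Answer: 569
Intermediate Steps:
v = -47/6 (v = ((-51 - 13) + 17)/6 = (-64 + 17)/6 = (⅙)*(-47) = -47/6 ≈ -7.8333)
d = -2 (d = 3 - 5 = -2)
D = 1 (D = -4/(-4) = -4*(-¼) = 1)
r(B) = 52 (r(B) = 12 + 4*((1*(-2))*(-5)) = 12 + 4*(-2*(-5)) = 12 + 4*10 = 12 + 40 = 52)
r(-7) + v*(-66) = 52 - 47/6*(-66) = 52 + 517 = 569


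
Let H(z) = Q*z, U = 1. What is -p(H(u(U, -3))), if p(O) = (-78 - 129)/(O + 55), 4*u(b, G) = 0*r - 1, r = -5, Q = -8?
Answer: 69/19 ≈ 3.6316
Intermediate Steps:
u(b, G) = -1/4 (u(b, G) = (0*(-5) - 1)/4 = (0 - 1)/4 = (1/4)*(-1) = -1/4)
H(z) = -8*z
p(O) = -207/(55 + O)
-p(H(u(U, -3))) = -(-207)/(55 - 8*(-1/4)) = -(-207)/(55 + 2) = -(-207)/57 = -1*(-69/19) = 69/19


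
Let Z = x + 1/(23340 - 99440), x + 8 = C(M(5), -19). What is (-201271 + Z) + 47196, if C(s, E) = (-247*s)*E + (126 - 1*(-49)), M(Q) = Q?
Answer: -9926712301/76100 ≈ -1.3044e+5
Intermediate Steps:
C(s, E) = 175 - 247*E*s (C(s, E) = -247*E*s + (126 + 49) = -247*E*s + 175 = 175 - 247*E*s)
x = 23632 (x = -8 + (175 - 247*(-19)*5) = -8 + (175 + 23465) = -8 + 23640 = 23632)
Z = 1798395199/76100 (Z = 23632 + 1/(23340 - 99440) = 23632 + 1/(-76100) = 23632 - 1/76100 = 1798395199/76100 ≈ 23632.)
(-201271 + Z) + 47196 = (-201271 + 1798395199/76100) + 47196 = -13518327901/76100 + 47196 = -9926712301/76100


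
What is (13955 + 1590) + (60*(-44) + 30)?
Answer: 12935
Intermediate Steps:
(13955 + 1590) + (60*(-44) + 30) = 15545 + (-2640 + 30) = 15545 - 2610 = 12935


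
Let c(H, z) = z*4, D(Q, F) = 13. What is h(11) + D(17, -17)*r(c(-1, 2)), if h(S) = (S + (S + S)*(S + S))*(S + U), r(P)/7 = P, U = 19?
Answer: 15578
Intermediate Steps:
c(H, z) = 4*z
r(P) = 7*P
h(S) = (19 + S)*(S + 4*S**2) (h(S) = (S + (S + S)*(S + S))*(S + 19) = (S + (2*S)*(2*S))*(19 + S) = (S + 4*S**2)*(19 + S) = (19 + S)*(S + 4*S**2))
h(11) + D(17, -17)*r(c(-1, 2)) = 11*(19 + 4*11**2 + 77*11) + 13*(7*(4*2)) = 11*(19 + 4*121 + 847) + 13*(7*8) = 11*(19 + 484 + 847) + 13*56 = 11*1350 + 728 = 14850 + 728 = 15578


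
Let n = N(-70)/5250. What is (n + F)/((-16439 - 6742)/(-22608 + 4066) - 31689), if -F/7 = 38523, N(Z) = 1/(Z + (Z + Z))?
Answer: 2756279911936771/323889284171250 ≈ 8.5099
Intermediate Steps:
N(Z) = 1/(3*Z) (N(Z) = 1/(Z + 2*Z) = 1/(3*Z))
F = -269661 (F = -7*38523 = -269661)
n = -1/1102500 (n = ((1/3)/(-70))/5250 = ((1/3)*(-1/70))*(1/5250) = -1/210*1/5250 = -1/1102500 ≈ -9.0703e-7)
(n + F)/((-16439 - 6742)/(-22608 + 4066) - 31689) = (-1/1102500 - 269661)/((-16439 - 6742)/(-22608 + 4066) - 31689) = -297301252501/(1102500*(-23181/(-18542) - 31689)) = -297301252501/(1102500*(-23181*(-1/18542) - 31689)) = -297301252501/(1102500*(23181/18542 - 31689)) = -297301252501/(1102500*(-587554257/18542)) = -297301252501/1102500*(-18542/587554257) = 2756279911936771/323889284171250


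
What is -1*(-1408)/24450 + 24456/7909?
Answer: 304542536/96687525 ≈ 3.1498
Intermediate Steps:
-1*(-1408)/24450 + 24456/7909 = 1408*(1/24450) + 24456*(1/7909) = 704/12225 + 24456/7909 = 304542536/96687525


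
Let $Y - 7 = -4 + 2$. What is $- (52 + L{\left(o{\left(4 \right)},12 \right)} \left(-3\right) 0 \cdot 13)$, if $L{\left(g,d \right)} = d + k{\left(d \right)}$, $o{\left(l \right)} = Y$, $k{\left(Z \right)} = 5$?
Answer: $-52$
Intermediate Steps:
$Y = 5$ ($Y = 7 + \left(-4 + 2\right) = 7 - 2 = 5$)
$o{\left(l \right)} = 5$
$L{\left(g,d \right)} = 5 + d$ ($L{\left(g,d \right)} = d + 5 = 5 + d$)
$- (52 + L{\left(o{\left(4 \right)},12 \right)} \left(-3\right) 0 \cdot 13) = - (52 + \left(5 + 12\right) \left(-3\right) 0 \cdot 13) = - (52 + 17 \cdot 0 \cdot 13) = - (52 + 17 \cdot 0) = - (52 + 0) = \left(-1\right) 52 = -52$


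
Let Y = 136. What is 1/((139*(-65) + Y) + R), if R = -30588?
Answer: -1/39487 ≈ -2.5325e-5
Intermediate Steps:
1/((139*(-65) + Y) + R) = 1/((139*(-65) + 136) - 30588) = 1/((-9035 + 136) - 30588) = 1/(-8899 - 30588) = 1/(-39487) = -1/39487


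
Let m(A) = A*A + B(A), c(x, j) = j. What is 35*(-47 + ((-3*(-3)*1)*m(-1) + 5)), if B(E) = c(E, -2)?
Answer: -1785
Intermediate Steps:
B(E) = -2
m(A) = -2 + A² (m(A) = A*A - 2 = A² - 2 = -2 + A²)
35*(-47 + ((-3*(-3)*1)*m(-1) + 5)) = 35*(-47 + ((-3*(-3)*1)*(-2 + (-1)²) + 5)) = 35*(-47 + ((9*1)*(-2 + 1) + 5)) = 35*(-47 + (9*(-1) + 5)) = 35*(-47 + (-9 + 5)) = 35*(-47 - 4) = 35*(-51) = -1785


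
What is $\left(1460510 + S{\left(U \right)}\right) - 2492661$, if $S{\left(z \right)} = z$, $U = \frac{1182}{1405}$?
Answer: $- \frac{1450170973}{1405} \approx -1.0322 \cdot 10^{6}$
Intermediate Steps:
$U = \frac{1182}{1405}$ ($U = 1182 \cdot \frac{1}{1405} = \frac{1182}{1405} \approx 0.84128$)
$\left(1460510 + S{\left(U \right)}\right) - 2492661 = \left(1460510 + \frac{1182}{1405}\right) - 2492661 = \frac{2052017732}{1405} - 2492661 = - \frac{1450170973}{1405}$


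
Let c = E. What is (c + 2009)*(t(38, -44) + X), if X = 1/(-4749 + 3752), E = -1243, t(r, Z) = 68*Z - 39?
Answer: -2314781528/997 ≈ -2.3217e+6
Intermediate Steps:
t(r, Z) = -39 + 68*Z
c = -1243
X = -1/997 (X = 1/(-997) = -1/997 ≈ -0.0010030)
(c + 2009)*(t(38, -44) + X) = (-1243 + 2009)*((-39 + 68*(-44)) - 1/997) = 766*((-39 - 2992) - 1/997) = 766*(-3031 - 1/997) = 766*(-3021908/997) = -2314781528/997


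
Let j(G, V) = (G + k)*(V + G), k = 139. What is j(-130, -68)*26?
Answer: -46332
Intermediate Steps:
j(G, V) = (139 + G)*(G + V) (j(G, V) = (G + 139)*(V + G) = (139 + G)*(G + V))
j(-130, -68)*26 = ((-130)**2 + 139*(-130) + 139*(-68) - 130*(-68))*26 = (16900 - 18070 - 9452 + 8840)*26 = -1782*26 = -46332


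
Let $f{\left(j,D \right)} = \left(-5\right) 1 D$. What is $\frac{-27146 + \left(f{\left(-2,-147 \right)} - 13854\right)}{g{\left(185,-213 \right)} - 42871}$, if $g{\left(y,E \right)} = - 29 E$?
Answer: $\frac{40265}{36694} \approx 1.0973$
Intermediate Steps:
$f{\left(j,D \right)} = - 5 D$
$\frac{-27146 + \left(f{\left(-2,-147 \right)} - 13854\right)}{g{\left(185,-213 \right)} - 42871} = \frac{-27146 - 13119}{\left(-29\right) \left(-213\right) - 42871} = \frac{-27146 + \left(735 - 13854\right)}{6177 - 42871} = \frac{-27146 - 13119}{-36694} = \left(-40265\right) \left(- \frac{1}{36694}\right) = \frac{40265}{36694}$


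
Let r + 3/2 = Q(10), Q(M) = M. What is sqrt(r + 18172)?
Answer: sqrt(72722)/2 ≈ 134.83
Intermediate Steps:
r = 17/2 (r = -3/2 + 10 = 17/2 ≈ 8.5000)
sqrt(r + 18172) = sqrt(17/2 + 18172) = sqrt(36361/2) = sqrt(72722)/2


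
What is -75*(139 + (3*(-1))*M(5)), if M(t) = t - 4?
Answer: -10200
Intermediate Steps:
M(t) = -4 + t
-75*(139 + (3*(-1))*M(5)) = -75*(139 + (3*(-1))*(-4 + 5)) = -75*(139 - 3*1) = -75*(139 - 3) = -75*136 = -10200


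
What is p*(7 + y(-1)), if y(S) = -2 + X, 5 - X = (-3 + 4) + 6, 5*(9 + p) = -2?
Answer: -141/5 ≈ -28.200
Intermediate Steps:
p = -47/5 (p = -9 + (⅕)*(-2) = -9 - ⅖ = -47/5 ≈ -9.4000)
X = -2 (X = 5 - ((-3 + 4) + 6) = 5 - (1 + 6) = 5 - 1*7 = 5 - 7 = -2)
y(S) = -4 (y(S) = -2 - 2 = -4)
p*(7 + y(-1)) = -47*(7 - 4)/5 = -47/5*3 = -141/5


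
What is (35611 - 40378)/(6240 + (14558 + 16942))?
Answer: -1589/12580 ≈ -0.12631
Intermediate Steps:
(35611 - 40378)/(6240 + (14558 + 16942)) = -4767/(6240 + 31500) = -4767/37740 = -4767*1/37740 = -1589/12580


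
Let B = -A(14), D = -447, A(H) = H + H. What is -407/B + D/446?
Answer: 84503/6244 ≈ 13.533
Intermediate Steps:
A(H) = 2*H
B = -28 (B = -2*14 = -1*28 = -28)
-407/B + D/446 = -407/(-28) - 447/446 = -407*(-1/28) - 447*1/446 = 407/28 - 447/446 = 84503/6244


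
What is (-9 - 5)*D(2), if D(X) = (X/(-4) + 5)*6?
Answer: -378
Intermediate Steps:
D(X) = 30 - 3*X/2 (D(X) = (X*(-1/4) + 5)*6 = (-X/4 + 5)*6 = (5 - X/4)*6 = 30 - 3*X/2)
(-9 - 5)*D(2) = (-9 - 5)*(30 - 3/2*2) = -14*(30 - 3) = -14*27 = -378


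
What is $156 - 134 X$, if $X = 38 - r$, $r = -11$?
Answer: $-6410$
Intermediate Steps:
$X = 49$ ($X = 38 - -11 = 38 + 11 = 49$)
$156 - 134 X = 156 - 6566 = -6410$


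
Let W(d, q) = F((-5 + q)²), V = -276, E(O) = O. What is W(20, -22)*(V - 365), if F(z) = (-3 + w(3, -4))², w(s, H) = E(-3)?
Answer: -23076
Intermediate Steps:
w(s, H) = -3
F(z) = 36 (F(z) = (-3 - 3)² = (-6)² = 36)
W(d, q) = 36
W(20, -22)*(V - 365) = 36*(-276 - 365) = 36*(-641) = -23076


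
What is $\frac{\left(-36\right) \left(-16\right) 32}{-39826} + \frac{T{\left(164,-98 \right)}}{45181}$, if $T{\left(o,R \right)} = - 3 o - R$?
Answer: $- \frac{424233818}{899689253} \approx -0.47153$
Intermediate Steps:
$T{\left(o,R \right)} = - R - 3 o$
$\frac{\left(-36\right) \left(-16\right) 32}{-39826} + \frac{T{\left(164,-98 \right)}}{45181} = \frac{\left(-36\right) \left(-16\right) 32}{-39826} + \frac{\left(-1\right) \left(-98\right) - 492}{45181} = 576 \cdot 32 \left(- \frac{1}{39826}\right) + \left(98 - 492\right) \frac{1}{45181} = 18432 \left(- \frac{1}{39826}\right) - \frac{394}{45181} = - \frac{9216}{19913} - \frac{394}{45181} = - \frac{424233818}{899689253}$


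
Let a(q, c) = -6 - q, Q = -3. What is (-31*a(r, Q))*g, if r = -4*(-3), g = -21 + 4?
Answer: -9486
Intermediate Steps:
g = -17
r = 12
(-31*a(r, Q))*g = -31*(-6 - 1*12)*(-17) = -31*(-6 - 12)*(-17) = -31*(-18)*(-17) = 558*(-17) = -9486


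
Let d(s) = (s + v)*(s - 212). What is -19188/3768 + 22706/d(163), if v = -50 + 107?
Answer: -3045863/423115 ≈ -7.1987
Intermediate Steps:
v = 57
d(s) = (-212 + s)*(57 + s) (d(s) = (s + 57)*(s - 212) = (57 + s)*(-212 + s) = (-212 + s)*(57 + s))
-19188/3768 + 22706/d(163) = -19188/3768 + 22706/(-12084 + 163**2 - 155*163) = -19188*1/3768 + 22706/(-12084 + 26569 - 25265) = -1599/314 + 22706/(-10780) = -1599/314 + 22706*(-1/10780) = -1599/314 - 11353/5390 = -3045863/423115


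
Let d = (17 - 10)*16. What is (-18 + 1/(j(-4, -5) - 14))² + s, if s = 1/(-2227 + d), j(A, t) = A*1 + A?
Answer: 333342551/1023660 ≈ 325.64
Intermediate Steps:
j(A, t) = 2*A (j(A, t) = A + A = 2*A)
d = 112 (d = 7*16 = 112)
s = -1/2115 (s = 1/(-2227 + 112) = 1/(-2115) = -1/2115 ≈ -0.00047281)
(-18 + 1/(j(-4, -5) - 14))² + s = (-18 + 1/(2*(-4) - 14))² - 1/2115 = (-18 + 1/(-8 - 14))² - 1/2115 = (-18 + 1/(-22))² - 1/2115 = (-18 - 1/22)² - 1/2115 = (-397/22)² - 1/2115 = 157609/484 - 1/2115 = 333342551/1023660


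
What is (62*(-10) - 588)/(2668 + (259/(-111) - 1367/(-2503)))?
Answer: -1133859/2502574 ≈ -0.45308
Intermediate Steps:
(62*(-10) - 588)/(2668 + (259/(-111) - 1367/(-2503))) = (-620 - 588)/(2668 + (259*(-1/111) - 1367*(-1/2503))) = -1208/(2668 + (-7/3 + 1367/2503)) = -1208/(2668 - 13420/7509) = -1208/20020592/7509 = -1208*7509/20020592 = -1133859/2502574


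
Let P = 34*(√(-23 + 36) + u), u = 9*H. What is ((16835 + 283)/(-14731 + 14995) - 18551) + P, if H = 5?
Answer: -746071/44 + 34*√13 ≈ -16834.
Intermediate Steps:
u = 45 (u = 9*5 = 45)
P = 1530 + 34*√13 (P = 34*(√(-23 + 36) + 45) = 34*(√13 + 45) = 34*(45 + √13) = 1530 + 34*√13 ≈ 1652.6)
((16835 + 283)/(-14731 + 14995) - 18551) + P = ((16835 + 283)/(-14731 + 14995) - 18551) + (1530 + 34*√13) = (17118/264 - 18551) + (1530 + 34*√13) = (17118*(1/264) - 18551) + (1530 + 34*√13) = (2853/44 - 18551) + (1530 + 34*√13) = -813391/44 + (1530 + 34*√13) = -746071/44 + 34*√13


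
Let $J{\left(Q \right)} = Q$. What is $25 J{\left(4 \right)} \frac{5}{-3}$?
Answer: $- \frac{500}{3} \approx -166.67$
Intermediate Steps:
$25 J{\left(4 \right)} \frac{5}{-3} = 25 \cdot 4 \frac{5}{-3} = 100 \cdot 5 \left(- \frac{1}{3}\right) = 100 \left(- \frac{5}{3}\right) = - \frac{500}{3}$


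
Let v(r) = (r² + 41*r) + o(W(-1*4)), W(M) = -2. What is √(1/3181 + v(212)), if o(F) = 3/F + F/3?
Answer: √19537485991014/19086 ≈ 231.59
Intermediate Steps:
o(F) = 3/F + F/3 (o(F) = 3/F + F*(⅓) = 3/F + F/3)
v(r) = -13/6 + r² + 41*r (v(r) = (r² + 41*r) + (3/(-2) + (⅓)*(-2)) = (r² + 41*r) + (3*(-½) - ⅔) = (r² + 41*r) + (-3/2 - ⅔) = (r² + 41*r) - 13/6 = -13/6 + r² + 41*r)
√(1/3181 + v(212)) = √(1/3181 + (-13/6 + 212² + 41*212)) = √(1/3181 + (-13/6 + 44944 + 8692)) = √(1/3181 + 321803/6) = √(1023655349/19086) = √19537485991014/19086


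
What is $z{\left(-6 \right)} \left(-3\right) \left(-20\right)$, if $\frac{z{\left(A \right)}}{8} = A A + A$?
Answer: $14400$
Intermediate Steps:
$z{\left(A \right)} = 8 A + 8 A^{2}$ ($z{\left(A \right)} = 8 \left(A A + A\right) = 8 \left(A^{2} + A\right) = 8 \left(A + A^{2}\right) = 8 A + 8 A^{2}$)
$z{\left(-6 \right)} \left(-3\right) \left(-20\right) = 8 \left(-6\right) \left(1 - 6\right) \left(-3\right) \left(-20\right) = 8 \left(-6\right) \left(-5\right) \left(-3\right) \left(-20\right) = 240 \left(-3\right) \left(-20\right) = \left(-720\right) \left(-20\right) = 14400$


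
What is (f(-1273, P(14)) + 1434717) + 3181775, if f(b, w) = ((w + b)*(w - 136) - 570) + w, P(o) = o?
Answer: 4769534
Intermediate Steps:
f(b, w) = -570 + w + (-136 + w)*(b + w) (f(b, w) = ((b + w)*(-136 + w) - 570) + w = ((-136 + w)*(b + w) - 570) + w = (-570 + (-136 + w)*(b + w)) + w = -570 + w + (-136 + w)*(b + w))
(f(-1273, P(14)) + 1434717) + 3181775 = ((-570 + 14**2 - 136*(-1273) - 135*14 - 1273*14) + 1434717) + 3181775 = ((-570 + 196 + 173128 - 1890 - 17822) + 1434717) + 3181775 = (153042 + 1434717) + 3181775 = 1587759 + 3181775 = 4769534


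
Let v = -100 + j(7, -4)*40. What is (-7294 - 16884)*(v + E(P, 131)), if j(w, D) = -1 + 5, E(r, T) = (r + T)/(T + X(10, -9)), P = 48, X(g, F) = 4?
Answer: -200169662/135 ≈ -1.4827e+6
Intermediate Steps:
E(r, T) = (T + r)/(4 + T) (E(r, T) = (r + T)/(T + 4) = (T + r)/(4 + T))
j(w, D) = 4
v = 60 (v = -100 + 4*40 = -100 + 160 = 60)
(-7294 - 16884)*(v + E(P, 131)) = (-7294 - 16884)*(60 + (131 + 48)/(4 + 131)) = -24178*(60 + 179/135) = -24178*8279/135 = -200169662/135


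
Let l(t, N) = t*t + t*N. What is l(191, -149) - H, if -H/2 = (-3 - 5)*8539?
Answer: -128602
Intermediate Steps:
l(t, N) = t² + N*t
H = 136624 (H = -2*(-3 - 5)*8539 = -(-16)*8539 = -2*(-68312) = 136624)
l(191, -149) - H = 191*(-149 + 191) - 1*136624 = 191*42 - 136624 = 8022 - 136624 = -128602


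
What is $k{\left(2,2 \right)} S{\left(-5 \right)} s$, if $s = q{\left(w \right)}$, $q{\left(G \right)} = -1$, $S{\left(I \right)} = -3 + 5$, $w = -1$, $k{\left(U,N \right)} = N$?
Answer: $-4$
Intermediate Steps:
$S{\left(I \right)} = 2$
$s = -1$
$k{\left(2,2 \right)} S{\left(-5 \right)} s = 2 \cdot 2 \left(-1\right) = 4 \left(-1\right) = -4$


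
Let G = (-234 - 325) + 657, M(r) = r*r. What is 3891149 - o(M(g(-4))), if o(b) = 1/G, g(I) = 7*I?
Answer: 381332601/98 ≈ 3.8911e+6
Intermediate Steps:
M(r) = r²
G = 98 (G = -559 + 657 = 98)
o(b) = 1/98
3891149 - o(M(g(-4))) = 3891149 - 1*1/98 = 3891149 - 1/98 = 381332601/98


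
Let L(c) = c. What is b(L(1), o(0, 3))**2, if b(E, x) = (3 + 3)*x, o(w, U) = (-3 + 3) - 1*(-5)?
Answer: 900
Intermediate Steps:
o(w, U) = 5 (o(w, U) = 0 + 5 = 5)
b(E, x) = 6*x
b(L(1), o(0, 3))**2 = (6*5)**2 = 30**2 = 900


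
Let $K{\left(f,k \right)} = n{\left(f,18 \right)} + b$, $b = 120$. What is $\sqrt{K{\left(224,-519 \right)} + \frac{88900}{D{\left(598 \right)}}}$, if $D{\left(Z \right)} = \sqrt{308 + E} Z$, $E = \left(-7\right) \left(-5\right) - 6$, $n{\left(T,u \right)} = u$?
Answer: $\frac{\sqrt{1401139139322 + 4478915350 \sqrt{337}}}{100763} \approx 12.087$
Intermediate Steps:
$E = 29$ ($E = 35 - 6 = 29$)
$K{\left(f,k \right)} = 138$ ($K{\left(f,k \right)} = 18 + 120 = 138$)
$D{\left(Z \right)} = Z \sqrt{337}$ ($D{\left(Z \right)} = \sqrt{308 + 29} Z = \sqrt{337} Z = Z \sqrt{337}$)
$\sqrt{K{\left(224,-519 \right)} + \frac{88900}{D{\left(598 \right)}}} = \sqrt{138 + \frac{88900}{598 \sqrt{337}}} = \sqrt{138 + 88900 \frac{\sqrt{337}}{201526}} = \sqrt{138 + \frac{44450 \sqrt{337}}{100763}}$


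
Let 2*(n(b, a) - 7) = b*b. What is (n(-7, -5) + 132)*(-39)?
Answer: -12753/2 ≈ -6376.5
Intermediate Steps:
n(b, a) = 7 + b**2/2 (n(b, a) = 7 + (b*b)/2 = 7 + b**2/2)
(n(-7, -5) + 132)*(-39) = ((7 + (1/2)*(-7)**2) + 132)*(-39) = ((7 + (1/2)*49) + 132)*(-39) = ((7 + 49/2) + 132)*(-39) = (63/2 + 132)*(-39) = (327/2)*(-39) = -12753/2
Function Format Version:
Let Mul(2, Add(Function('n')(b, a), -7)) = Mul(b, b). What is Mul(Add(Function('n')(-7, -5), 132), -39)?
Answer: Rational(-12753, 2) ≈ -6376.5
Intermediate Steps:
Function('n')(b, a) = Add(7, Mul(Rational(1, 2), Pow(b, 2))) (Function('n')(b, a) = Add(7, Mul(Rational(1, 2), Mul(b, b))) = Add(7, Mul(Rational(1, 2), Pow(b, 2))))
Mul(Add(Function('n')(-7, -5), 132), -39) = Mul(Add(Add(7, Mul(Rational(1, 2), Pow(-7, 2))), 132), -39) = Mul(Add(Add(7, Mul(Rational(1, 2), 49)), 132), -39) = Mul(Add(Add(7, Rational(49, 2)), 132), -39) = Mul(Add(Rational(63, 2), 132), -39) = Mul(Rational(327, 2), -39) = Rational(-12753, 2)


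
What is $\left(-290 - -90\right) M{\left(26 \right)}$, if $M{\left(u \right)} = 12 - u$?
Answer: $2800$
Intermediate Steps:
$\left(-290 - -90\right) M{\left(26 \right)} = \left(-290 - -90\right) \left(12 - 26\right) = \left(-290 + 90\right) \left(12 - 26\right) = \left(-200\right) \left(-14\right) = 2800$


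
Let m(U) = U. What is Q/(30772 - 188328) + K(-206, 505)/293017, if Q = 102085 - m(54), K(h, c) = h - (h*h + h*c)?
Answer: -20224769799/46166586452 ≈ -0.43808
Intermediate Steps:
K(h, c) = h - h**2 - c*h (K(h, c) = h - (h**2 + c*h) = h + (-h**2 - c*h) = h - h**2 - c*h)
Q = 102031 (Q = 102085 - 1*54 = 102085 - 54 = 102031)
Q/(30772 - 188328) + K(-206, 505)/293017 = 102031/(30772 - 188328) - 206*(1 - 1*505 - 1*(-206))/293017 = 102031/(-157556) - 206*(1 - 505 + 206)*(1/293017) = 102031*(-1/157556) - 206*(-298)*(1/293017) = -102031/157556 + 61388*(1/293017) = -102031/157556 + 61388/293017 = -20224769799/46166586452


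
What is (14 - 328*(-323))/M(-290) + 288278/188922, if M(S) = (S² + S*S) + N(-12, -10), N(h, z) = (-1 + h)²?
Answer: 11425812643/5301434703 ≈ 2.1552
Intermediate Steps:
M(S) = 169 + 2*S² (M(S) = (S² + S*S) + (-1 - 12)² = (S² + S²) + (-13)² = 2*S² + 169 = 169 + 2*S²)
(14 - 328*(-323))/M(-290) + 288278/188922 = (14 - 328*(-323))/(169 + 2*(-290)²) + 288278/188922 = (14 + 105944)/(169 + 2*84100) + 288278*(1/188922) = 105958/(169 + 168200) + 144139/94461 = 105958/168369 + 144139/94461 = 11425812643/5301434703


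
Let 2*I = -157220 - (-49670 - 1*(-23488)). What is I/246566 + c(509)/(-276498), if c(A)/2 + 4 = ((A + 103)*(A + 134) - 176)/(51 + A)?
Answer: -129221906299/477225041076 ≈ -0.27078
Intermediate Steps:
c(A) = -8 + 2*(-176 + (103 + A)*(134 + A))/(51 + A) (c(A) = -8 + 2*(((A + 103)*(A + 134) - 176)/(51 + A)) = -8 + 2*(((103 + A)*(134 + A) - 176)/(51 + A)) = -8 + 2*((-176 + (103 + A)*(134 + A))/(51 + A)) = -8 + 2*(-176 + (103 + A)*(134 + A))/(51 + A))
I = -65519 (I = (-157220 - (-49670 - 1*(-23488)))/2 = (-157220 - (-49670 + 23488))/2 = (-157220 - 1*(-26182))/2 = (-157220 + 26182)/2 = (½)*(-131038) = -65519)
I/246566 + c(509)/(-276498) = -65519/246566 + (2*(13422 + 509² + 233*509)/(51 + 509))/(-276498) = -65519*1/246566 + (2*(13422 + 259081 + 118597)/560)*(-1/276498) = -65519/246566 + (2*(1/560)*391100)*(-1/276498) = -65519/246566 + (19555/14)*(-1/276498) = -65519/246566 - 19555/3870972 = -129221906299/477225041076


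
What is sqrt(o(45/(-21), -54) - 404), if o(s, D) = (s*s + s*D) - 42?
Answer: I*sqrt(15959)/7 ≈ 18.047*I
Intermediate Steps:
o(s, D) = -42 + s**2 + D*s (o(s, D) = (s**2 + D*s) - 42 = -42 + s**2 + D*s)
sqrt(o(45/(-21), -54) - 404) = sqrt((-42 + (45/(-21))**2 - 2430/(-21)) - 404) = sqrt((-42 + (45*(-1/21))**2 - 2430*(-1)/21) - 404) = sqrt((-42 + (-15/7)**2 - 54*(-15/7)) - 404) = sqrt((-42 + 225/49 + 810/7) - 404) = sqrt(3837/49 - 404) = sqrt(-15959/49) = I*sqrt(15959)/7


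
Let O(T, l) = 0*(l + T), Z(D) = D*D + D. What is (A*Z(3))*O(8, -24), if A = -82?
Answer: 0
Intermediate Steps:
Z(D) = D + D² (Z(D) = D² + D = D + D²)
O(T, l) = 0 (O(T, l) = 0*(T + l) = 0)
(A*Z(3))*O(8, -24) = -246*(1 + 3)*0 = -246*4*0 = -82*12*0 = -984*0 = 0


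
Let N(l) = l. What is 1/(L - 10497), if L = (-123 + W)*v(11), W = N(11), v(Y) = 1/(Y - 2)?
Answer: -9/94585 ≈ -9.5153e-5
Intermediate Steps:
v(Y) = 1/(-2 + Y)
W = 11
L = -112/9 (L = (-123 + 11)/(-2 + 11) = -112/9 ≈ -12.444)
1/(L - 10497) = 1/(-112/9 - 10497) = 1/(-94585/9) = -9/94585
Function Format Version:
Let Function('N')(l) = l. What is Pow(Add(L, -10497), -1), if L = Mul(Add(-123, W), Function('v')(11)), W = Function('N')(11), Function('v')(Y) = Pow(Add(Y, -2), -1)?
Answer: Rational(-9, 94585) ≈ -9.5153e-5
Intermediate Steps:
Function('v')(Y) = Pow(Add(-2, Y), -1)
W = 11
L = Rational(-112, 9) (L = Mul(Add(-123, 11), Pow(Add(-2, 11), -1)) = Mul(-112, Pow(9, -1)) = Mul(-112, Rational(1, 9)) = Rational(-112, 9) ≈ -12.444)
Pow(Add(L, -10497), -1) = Pow(Add(Rational(-112, 9), -10497), -1) = Pow(Rational(-94585, 9), -1) = Rational(-9, 94585)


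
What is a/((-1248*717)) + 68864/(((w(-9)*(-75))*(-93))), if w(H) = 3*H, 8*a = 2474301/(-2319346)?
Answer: -127039515387365623/347419936190246400 ≈ -0.36567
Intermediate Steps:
a = -2474301/18554768 (a = (2474301/(-2319346))/8 = (2474301*(-1/2319346))/8 = (1/8)*(-2474301/2319346) = -2474301/18554768 ≈ -0.13335)
a/((-1248*717)) + 68864/(((w(-9)*(-75))*(-93))) = -2474301/(18554768*((-1248*717))) + 68864/((((3*(-9))*(-75))*(-93))) = -2474301/18554768/(-894816) + 68864/((-27*(-75)*(-93))) = -2474301/18554768*(-1/894816) + 68864/((2025*(-93))) = 824767/5534367760896 + 68864/(-188325) = 824767/5534367760896 + 68864*(-1/188325) = 824767/5534367760896 - 68864/188325 = -127039515387365623/347419936190246400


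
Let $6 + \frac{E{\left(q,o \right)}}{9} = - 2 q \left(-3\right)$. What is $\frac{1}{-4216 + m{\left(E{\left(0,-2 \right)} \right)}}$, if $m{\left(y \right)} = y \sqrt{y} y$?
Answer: $- \frac{527}{59617460} - \frac{2187 i \sqrt{6}}{119234920} \approx -8.8397 \cdot 10^{-6} - 4.4928 \cdot 10^{-5} i$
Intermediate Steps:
$E{\left(q,o \right)} = -54 + 54 q$ ($E{\left(q,o \right)} = -54 + 9 - 2 q \left(-3\right) = -54 + 9 \cdot 6 q = -54 + 54 q$)
$m{\left(y \right)} = y^{\frac{5}{2}}$ ($m{\left(y \right)} = y^{\frac{3}{2}} y = y^{\frac{5}{2}}$)
$\frac{1}{-4216 + m{\left(E{\left(0,-2 \right)} \right)}} = \frac{1}{-4216 + \left(-54 + 54 \cdot 0\right)^{\frac{5}{2}}} = \frac{1}{-4216 + \left(-54 + 0\right)^{\frac{5}{2}}} = \frac{1}{-4216 + \left(-54\right)^{\frac{5}{2}}} = \frac{1}{-4216 + 8748 i \sqrt{6}}$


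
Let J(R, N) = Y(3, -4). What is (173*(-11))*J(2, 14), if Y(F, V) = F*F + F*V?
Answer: 5709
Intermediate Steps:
Y(F, V) = F² + F*V
J(R, N) = -3 (J(R, N) = 3*(3 - 4) = 3*(-1) = -3)
(173*(-11))*J(2, 14) = (173*(-11))*(-3) = -1903*(-3) = 5709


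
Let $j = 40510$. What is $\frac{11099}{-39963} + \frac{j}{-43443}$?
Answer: $- \frac{63668939}{52609473} \approx -1.2102$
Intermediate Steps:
$\frac{11099}{-39963} + \frac{j}{-43443} = \frac{11099}{-39963} + \frac{40510}{-43443} = 11099 \left(- \frac{1}{39963}\right) + 40510 \left(- \frac{1}{43443}\right) = - \frac{1009}{3633} - \frac{40510}{43443} = - \frac{63668939}{52609473}$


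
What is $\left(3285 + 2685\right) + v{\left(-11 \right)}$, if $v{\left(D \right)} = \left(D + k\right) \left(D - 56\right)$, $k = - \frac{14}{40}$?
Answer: $\frac{134609}{20} \approx 6730.5$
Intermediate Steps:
$k = - \frac{7}{20}$ ($k = \left(-14\right) \frac{1}{40} = - \frac{7}{20} \approx -0.35$)
$v{\left(D \right)} = \left(-56 + D\right) \left(- \frac{7}{20} + D\right)$ ($v{\left(D \right)} = \left(D - \frac{7}{20}\right) \left(D - 56\right) = \left(- \frac{7}{20} + D\right) \left(-56 + D\right) = \left(-56 + D\right) \left(- \frac{7}{20} + D\right)$)
$\left(3285 + 2685\right) + v{\left(-11 \right)} = \left(3285 + 2685\right) + \left(\frac{98}{5} + \left(-11\right)^{2} - - \frac{12397}{20}\right) = 5970 + \left(\frac{98}{5} + 121 + \frac{12397}{20}\right) = 5970 + \frac{15209}{20} = \frac{134609}{20}$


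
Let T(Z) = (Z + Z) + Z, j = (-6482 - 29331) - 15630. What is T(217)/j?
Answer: -93/7349 ≈ -0.012655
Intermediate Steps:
j = -51443 (j = -35813 - 15630 = -51443)
T(Z) = 3*Z (T(Z) = 2*Z + Z = 3*Z)
T(217)/j = (3*217)/(-51443) = 651*(-1/51443) = -93/7349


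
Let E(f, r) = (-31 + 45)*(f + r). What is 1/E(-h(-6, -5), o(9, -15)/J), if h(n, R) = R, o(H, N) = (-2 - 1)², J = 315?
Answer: 5/352 ≈ 0.014205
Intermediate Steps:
o(H, N) = 9 (o(H, N) = (-3)² = 9)
E(f, r) = 14*f + 14*r (E(f, r) = 14*(f + r) = 14*f + 14*r)
1/E(-h(-6, -5), o(9, -15)/J) = 1/(14*(-1*(-5)) + 14*(9/315)) = 1/(14*5 + 14*(9*(1/315))) = 1/(70 + 14*(1/35)) = 1/(70 + ⅖) = 1/(352/5) = 5/352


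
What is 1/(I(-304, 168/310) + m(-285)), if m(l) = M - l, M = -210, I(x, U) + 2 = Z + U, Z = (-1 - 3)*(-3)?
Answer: 155/13259 ≈ 0.011690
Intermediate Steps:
Z = 12 (Z = -4*(-3) = 12)
I(x, U) = 10 + U (I(x, U) = -2 + (12 + U) = 10 + U)
m(l) = -210 - l
1/(I(-304, 168/310) + m(-285)) = 1/((10 + 168/310) + (-210 - 1*(-285))) = 1/((10 + 168*(1/310)) + (-210 + 285)) = 1/((10 + 84/155) + 75) = 1/(1634/155 + 75) = 1/(13259/155) = 155/13259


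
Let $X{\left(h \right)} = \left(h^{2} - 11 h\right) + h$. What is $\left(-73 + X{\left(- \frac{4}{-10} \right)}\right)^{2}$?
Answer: $\frac{3690241}{625} \approx 5904.4$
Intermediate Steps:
$X{\left(h \right)} = h^{2} - 10 h$
$\left(-73 + X{\left(- \frac{4}{-10} \right)}\right)^{2} = \left(-73 + - \frac{4}{-10} \left(-10 - \frac{4}{-10}\right)\right)^{2} = \left(-73 + \left(-4\right) \left(- \frac{1}{10}\right) \left(-10 - - \frac{2}{5}\right)\right)^{2} = \left(-73 + \frac{2 \left(-10 + \frac{2}{5}\right)}{5}\right)^{2} = \left(-73 + \frac{2}{5} \left(- \frac{48}{5}\right)\right)^{2} = \left(-73 - \frac{96}{25}\right)^{2} = \left(- \frac{1921}{25}\right)^{2} = \frac{3690241}{625}$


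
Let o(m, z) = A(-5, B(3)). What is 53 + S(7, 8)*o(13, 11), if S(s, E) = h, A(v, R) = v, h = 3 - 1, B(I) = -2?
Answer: 43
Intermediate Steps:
h = 2
S(s, E) = 2
o(m, z) = -5
53 + S(7, 8)*o(13, 11) = 53 + 2*(-5) = 53 - 10 = 43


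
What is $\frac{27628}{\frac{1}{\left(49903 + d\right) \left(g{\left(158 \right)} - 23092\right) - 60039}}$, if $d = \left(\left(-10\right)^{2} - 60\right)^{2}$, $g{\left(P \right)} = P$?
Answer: $-32635018047148$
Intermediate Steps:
$d = 1600$ ($d = \left(100 - 60\right)^{2} = 40^{2} = 1600$)
$\frac{27628}{\frac{1}{\left(49903 + d\right) \left(g{\left(158 \right)} - 23092\right) - 60039}} = \frac{27628}{\frac{1}{\left(49903 + 1600\right) \left(158 - 23092\right) - 60039}} = \frac{27628}{\frac{1}{51503 \left(-22934\right) - 60039}} = \frac{27628}{\frac{1}{-1181169802 - 60039}} = \frac{27628}{\frac{1}{-1181229841}} = \frac{27628}{- \frac{1}{1181229841}} = 27628 \left(-1181229841\right) = -32635018047148$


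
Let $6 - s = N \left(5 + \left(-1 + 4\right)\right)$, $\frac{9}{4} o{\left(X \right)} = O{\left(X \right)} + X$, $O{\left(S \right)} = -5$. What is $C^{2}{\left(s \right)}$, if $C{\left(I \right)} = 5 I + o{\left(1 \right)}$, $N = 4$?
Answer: $\frac{1406596}{81} \approx 17365.0$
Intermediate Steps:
$o{\left(X \right)} = - \frac{20}{9} + \frac{4 X}{9}$ ($o{\left(X \right)} = \frac{4 \left(-5 + X\right)}{9} = - \frac{20}{9} + \frac{4 X}{9}$)
$s = -26$ ($s = 6 - 4 \left(5 + \left(-1 + 4\right)\right) = 6 - 4 \left(5 + 3\right) = 6 - 4 \cdot 8 = 6 - 32 = -26$)
$C{\left(I \right)} = - \frac{16}{9} + 5 I$ ($C{\left(I \right)} = 5 I + \left(- \frac{20}{9} + \frac{4}{9} \cdot 1\right) = 5 I + \left(- \frac{20}{9} + \frac{4}{9}\right) = 5 I - \frac{16}{9} = - \frac{16}{9} + 5 I$)
$C^{2}{\left(s \right)} = \left(- \frac{16}{9} + 5 \left(-26\right)\right)^{2} = \left(- \frac{16}{9} - 130\right)^{2} = \left(- \frac{1186}{9}\right)^{2} = \frac{1406596}{81}$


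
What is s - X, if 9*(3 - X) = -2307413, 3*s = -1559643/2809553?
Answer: -6482879653249/25285977 ≈ -2.5638e+5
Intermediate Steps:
s = -519881/2809553 (s = (-1559643/2809553)/3 = (-1559643*1/2809553)/3 = (⅓)*(-1559643/2809553) = -519881/2809553 ≈ -0.18504)
X = 2307440/9 (X = 3 - ⅑*(-2307413) = 3 + 2307413/9 = 2307440/9 ≈ 2.5638e+5)
s - X = -519881/2809553 - 1*2307440/9 = -519881/2809553 - 2307440/9 = -6482879653249/25285977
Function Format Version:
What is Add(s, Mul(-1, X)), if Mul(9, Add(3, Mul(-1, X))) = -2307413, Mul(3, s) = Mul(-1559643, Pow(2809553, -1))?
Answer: Rational(-6482879653249, 25285977) ≈ -2.5638e+5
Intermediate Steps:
s = Rational(-519881, 2809553) (s = Mul(Rational(1, 3), Mul(-1559643, Pow(2809553, -1))) = Mul(Rational(1, 3), Mul(-1559643, Rational(1, 2809553))) = Mul(Rational(1, 3), Rational(-1559643, 2809553)) = Rational(-519881, 2809553) ≈ -0.18504)
X = Rational(2307440, 9) (X = Add(3, Mul(Rational(-1, 9), -2307413)) = Add(3, Rational(2307413, 9)) = Rational(2307440, 9) ≈ 2.5638e+5)
Add(s, Mul(-1, X)) = Add(Rational(-519881, 2809553), Mul(-1, Rational(2307440, 9))) = Add(Rational(-519881, 2809553), Rational(-2307440, 9)) = Rational(-6482879653249, 25285977)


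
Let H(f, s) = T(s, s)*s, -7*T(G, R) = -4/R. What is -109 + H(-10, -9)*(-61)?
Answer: -1007/7 ≈ -143.86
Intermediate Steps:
T(G, R) = 4/(7*R) (T(G, R) = -(-4)/(7*R) = 4/(7*R))
H(f, s) = 4/7 (H(f, s) = (4/(7*s))*s = 4/7)
-109 + H(-10, -9)*(-61) = -109 + (4/7)*(-61) = -109 - 244/7 = -1007/7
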